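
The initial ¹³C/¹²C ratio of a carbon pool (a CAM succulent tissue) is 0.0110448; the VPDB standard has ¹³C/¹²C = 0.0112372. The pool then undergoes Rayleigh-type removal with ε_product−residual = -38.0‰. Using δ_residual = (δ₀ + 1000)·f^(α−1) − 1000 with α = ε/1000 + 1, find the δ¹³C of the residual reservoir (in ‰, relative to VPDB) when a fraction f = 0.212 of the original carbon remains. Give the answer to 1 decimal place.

42.6‰

δ₀ = (0.0110448/0.0112372 − 1)×1000 = (0.982878 − 1)×1000 = -17.122‰
α − 1 = ε/1000 = -0.0380
f^(α−1) = 0.212^(-0.0380) = 1.060716
δ_res = (-17.122 + 1000) × 1.060716 − 1000 = 1042.555 − 1000 = 42.56‰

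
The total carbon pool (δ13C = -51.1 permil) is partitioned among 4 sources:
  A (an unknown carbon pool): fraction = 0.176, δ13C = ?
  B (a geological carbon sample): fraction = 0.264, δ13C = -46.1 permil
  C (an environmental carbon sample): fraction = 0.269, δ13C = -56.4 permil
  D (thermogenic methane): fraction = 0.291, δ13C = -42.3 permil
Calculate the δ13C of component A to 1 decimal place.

Isotope mass balance: δ_bulk = Σ fᵢ·δᵢ.
-51.1 = 0.176×δ_A + 0.264×(-46.1) + 0.269×(-56.4) + 0.291×(-42.3)
0.176·δ_A = -51.1 − (-39.651) = -11.449
δ_A = -11.449 / 0.176 = -65.05 permil

-65.0 permil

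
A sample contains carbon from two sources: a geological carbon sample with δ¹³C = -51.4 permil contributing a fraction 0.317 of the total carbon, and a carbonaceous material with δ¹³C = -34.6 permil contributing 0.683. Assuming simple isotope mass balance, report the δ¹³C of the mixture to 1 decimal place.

-39.9 permil

δ_mix = f_A·δ_A + f_B·δ_B
δ_mix = 0.317 × (-51.4) + 0.683 × (-34.6)
δ_mix = -16.29 + -23.63 = -39.93 permil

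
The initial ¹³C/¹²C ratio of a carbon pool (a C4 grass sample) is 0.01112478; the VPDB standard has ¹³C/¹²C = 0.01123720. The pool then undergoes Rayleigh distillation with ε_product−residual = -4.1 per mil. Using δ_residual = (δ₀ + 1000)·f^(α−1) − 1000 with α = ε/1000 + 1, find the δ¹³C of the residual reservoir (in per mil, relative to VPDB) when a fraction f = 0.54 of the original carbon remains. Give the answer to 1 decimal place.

δ₀ = (0.01112478/0.01123720 − 1)×1000 = (0.989996 − 1)×1000 = -10.004 per mil
α − 1 = ε/1000 = -0.0041
f^(α−1) = 0.54^(-0.0041) = 1.002530
δ_res = (-10.004 + 1000) × 1.002530 − 1000 = 992.500 − 1000 = -7.50 per mil

-7.5 per mil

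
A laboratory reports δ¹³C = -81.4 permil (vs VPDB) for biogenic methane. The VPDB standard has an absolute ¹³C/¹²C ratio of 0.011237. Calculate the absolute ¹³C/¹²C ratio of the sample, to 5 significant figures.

R_sample = R_standard × (δ¹³C/1000 + 1)
R_sample = 0.011237 × (-81.4/1000 + 1) = 0.011237 × 0.918600
R_sample = 0.0103223

0.010322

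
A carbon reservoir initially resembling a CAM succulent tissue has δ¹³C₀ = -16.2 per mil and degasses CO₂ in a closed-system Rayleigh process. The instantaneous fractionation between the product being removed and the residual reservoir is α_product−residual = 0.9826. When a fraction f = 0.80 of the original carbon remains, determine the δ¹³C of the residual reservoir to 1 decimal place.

Rayleigh residual: δ_res = (δ₀ + 1000)·f^(α−1) − 1000
α − 1 = -0.01740
f^(α−1) = 0.80^(-0.01740) = 1.003890
δ_res = (-16.2 + 1000) × 1.003890 − 1000 = 987.627 − 1000 = -12.37 per mil

-12.4 per mil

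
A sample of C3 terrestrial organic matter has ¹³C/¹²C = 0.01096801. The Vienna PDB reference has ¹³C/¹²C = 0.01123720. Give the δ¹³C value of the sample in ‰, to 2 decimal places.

δ¹³C = (R_sample / R_standard − 1) × 1000
R_sample / R_standard = 0.01096801 / 0.01123720 = 0.976045
δ¹³C = (0.976045 − 1) × 1000 = -23.955‰

-23.96‰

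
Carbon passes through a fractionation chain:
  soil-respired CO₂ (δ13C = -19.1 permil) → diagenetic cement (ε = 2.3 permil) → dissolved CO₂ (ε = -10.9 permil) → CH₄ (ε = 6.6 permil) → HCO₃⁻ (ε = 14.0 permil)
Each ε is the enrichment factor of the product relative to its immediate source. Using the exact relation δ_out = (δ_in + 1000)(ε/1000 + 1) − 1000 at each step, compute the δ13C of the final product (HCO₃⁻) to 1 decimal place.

step 1: δ = (-19.10 + 1000)·(2.3/1000 + 1) − 1000 = -16.84 permil
step 2: δ = (-16.84 + 1000)·(-10.9/1000 + 1) − 1000 = -27.56 permil
step 3: δ = (-27.56 + 1000)·(6.6/1000 + 1) − 1000 = -21.14 permil
step 4: δ = (-21.14 + 1000)·(14.0/1000 + 1) − 1000 = -7.44 permil

-7.4 permil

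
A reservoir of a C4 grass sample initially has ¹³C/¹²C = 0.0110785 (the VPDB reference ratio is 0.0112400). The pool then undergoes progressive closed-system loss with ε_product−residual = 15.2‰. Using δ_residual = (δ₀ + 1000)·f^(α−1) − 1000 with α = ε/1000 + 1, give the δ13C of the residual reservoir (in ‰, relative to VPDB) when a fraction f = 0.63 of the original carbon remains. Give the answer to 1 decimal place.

-21.3‰

δ₀ = (0.0110785/0.0112400 − 1)×1000 = (0.985632 − 1)×1000 = -14.368‰
α − 1 = ε/1000 = 0.0152
f^(α−1) = 0.63^(0.0152) = 0.993002
δ_res = (-14.368 + 1000) × 0.993002 − 1000 = 978.734 − 1000 = -21.27‰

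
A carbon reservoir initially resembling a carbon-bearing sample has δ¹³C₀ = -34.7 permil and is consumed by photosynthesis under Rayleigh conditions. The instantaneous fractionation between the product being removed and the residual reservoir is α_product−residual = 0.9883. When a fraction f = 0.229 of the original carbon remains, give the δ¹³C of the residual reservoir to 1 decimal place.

-17.9 permil

Rayleigh residual: δ_res = (δ₀ + 1000)·f^(α−1) − 1000
α − 1 = -0.01170
f^(α−1) = 0.229^(-0.01170) = 1.017396
δ_res = (-34.7 + 1000) × 1.017396 − 1000 = 982.092 − 1000 = -17.91 permil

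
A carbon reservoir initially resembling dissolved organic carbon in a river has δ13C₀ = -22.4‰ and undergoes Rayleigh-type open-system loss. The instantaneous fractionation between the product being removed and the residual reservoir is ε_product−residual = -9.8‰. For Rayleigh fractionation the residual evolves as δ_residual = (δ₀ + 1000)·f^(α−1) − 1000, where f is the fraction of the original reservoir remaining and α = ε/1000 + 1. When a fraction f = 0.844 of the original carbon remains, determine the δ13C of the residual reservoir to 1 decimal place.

-20.8‰

Rayleigh residual: δ_res = (δ₀ + 1000)·f^(α−1) − 1000
α = ε/1000 + 1 = 0.99020, so α − 1 = -0.00980
f^(α−1) = 0.844^(-0.00980) = 1.001663
δ_res = (-22.4 + 1000) × 1.001663 − 1000 = 979.226 − 1000 = -20.77‰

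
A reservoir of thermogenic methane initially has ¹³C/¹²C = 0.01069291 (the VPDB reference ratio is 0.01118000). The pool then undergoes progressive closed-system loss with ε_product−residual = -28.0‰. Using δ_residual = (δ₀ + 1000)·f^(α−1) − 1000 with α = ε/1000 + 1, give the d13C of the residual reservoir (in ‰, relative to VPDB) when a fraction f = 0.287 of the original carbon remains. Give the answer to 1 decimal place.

δ₀ = (0.01069291/0.01118000 − 1)×1000 = (0.956432 − 1)×1000 = -43.568‰
α − 1 = ε/1000 = -0.0280
f^(α−1) = 0.287^(-0.0280) = 1.035570
δ_res = (-43.568 + 1000) × 1.035570 − 1000 = 990.452 − 1000 = -9.55‰

-9.5‰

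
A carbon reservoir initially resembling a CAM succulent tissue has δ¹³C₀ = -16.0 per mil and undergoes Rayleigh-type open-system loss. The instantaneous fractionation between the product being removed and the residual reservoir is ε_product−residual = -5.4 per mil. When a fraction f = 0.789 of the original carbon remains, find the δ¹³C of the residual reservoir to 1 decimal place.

-14.7 per mil

Rayleigh residual: δ_res = (δ₀ + 1000)·f^(α−1) − 1000
α = ε/1000 + 1 = 0.99460, so α − 1 = -0.00540
f^(α−1) = 0.789^(-0.00540) = 1.001281
δ_res = (-16.0 + 1000) × 1.001281 − 1000 = 985.260 − 1000 = -14.74 per mil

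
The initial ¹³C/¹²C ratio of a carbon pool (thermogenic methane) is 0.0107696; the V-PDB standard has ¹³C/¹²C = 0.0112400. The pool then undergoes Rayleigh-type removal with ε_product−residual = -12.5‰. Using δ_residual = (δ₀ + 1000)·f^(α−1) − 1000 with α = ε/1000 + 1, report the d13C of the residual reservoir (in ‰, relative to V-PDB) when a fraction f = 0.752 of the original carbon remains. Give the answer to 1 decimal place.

-38.4‰

δ₀ = (0.0107696/0.0112400 − 1)×1000 = (0.958149 − 1)×1000 = -41.851‰
α − 1 = ε/1000 = -0.0125
f^(α−1) = 0.752^(-0.0125) = 1.003569
δ_res = (-41.851 + 1000) × 1.003569 − 1000 = 961.569 − 1000 = -38.43‰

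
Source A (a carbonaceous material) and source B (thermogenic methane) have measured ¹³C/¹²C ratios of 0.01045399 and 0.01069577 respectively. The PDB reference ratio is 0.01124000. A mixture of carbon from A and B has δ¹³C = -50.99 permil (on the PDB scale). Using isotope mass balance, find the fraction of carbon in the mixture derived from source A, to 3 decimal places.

0.120

δ_A = (0.01045399/0.01124000 − 1)×1000 = (0.930070 − 1)×1000 = -69.930 permil
δ_B = (0.01069577/0.01124000 − 1)×1000 = (0.951581 − 1)×1000 = -48.419 permil
f_A = (δ_mix − δ_B)/(δ_A − δ_B) = (-50.99 − (-48.419))/(-69.930 − (-48.419))
f_A = -2.571 / -21.511 = 0.1195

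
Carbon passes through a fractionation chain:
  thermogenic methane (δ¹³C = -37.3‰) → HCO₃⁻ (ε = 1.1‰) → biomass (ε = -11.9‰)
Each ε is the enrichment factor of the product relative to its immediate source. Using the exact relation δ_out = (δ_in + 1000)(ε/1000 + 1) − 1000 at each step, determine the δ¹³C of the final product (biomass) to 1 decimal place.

-47.7‰

step 1: δ = (-37.30 + 1000)·(1.1/1000 + 1) − 1000 = -36.24‰
step 2: δ = (-36.24 + 1000)·(-11.9/1000 + 1) − 1000 = -47.71‰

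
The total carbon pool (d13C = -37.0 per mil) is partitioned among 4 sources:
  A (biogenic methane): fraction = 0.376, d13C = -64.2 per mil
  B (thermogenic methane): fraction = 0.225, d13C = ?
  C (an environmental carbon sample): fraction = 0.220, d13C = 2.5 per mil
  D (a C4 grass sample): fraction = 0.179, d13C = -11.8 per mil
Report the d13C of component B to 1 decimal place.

-50.2 per mil

Isotope mass balance: δ_bulk = Σ fᵢ·δᵢ.
-37.0 = 0.376×(-64.2) + 0.225×δ_B + 0.220×(2.5) + 0.179×(-11.8)
0.225·δ_B = -37.0 − (-25.701) = -11.299
δ_B = -11.299 / 0.225 = -50.22 per mil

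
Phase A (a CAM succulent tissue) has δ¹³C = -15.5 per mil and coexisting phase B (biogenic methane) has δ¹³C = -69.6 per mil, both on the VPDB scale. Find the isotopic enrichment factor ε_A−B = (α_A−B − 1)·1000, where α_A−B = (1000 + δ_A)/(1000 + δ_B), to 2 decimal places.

α_A−B = (1000 + -15.5) / (1000 + -69.6) = 984.5 / 930.4 = 1.058147
ε_A−B = (1.058147 − 1) × 1000 = 58.147 per mil
(The approximation ε ≈ δ_A − δ_B would give 54.1 per mil.)

58.15 per mil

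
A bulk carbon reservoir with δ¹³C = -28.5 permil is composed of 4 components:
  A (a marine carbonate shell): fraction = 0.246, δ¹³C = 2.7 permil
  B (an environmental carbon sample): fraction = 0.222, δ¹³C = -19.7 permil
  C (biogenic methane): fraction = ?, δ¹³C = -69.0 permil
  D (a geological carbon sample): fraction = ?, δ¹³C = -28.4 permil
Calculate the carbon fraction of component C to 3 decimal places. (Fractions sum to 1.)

Let f_C and f_D be the unknown fractions; fractions sum to 1 so f_C + f_D = 0.532.
Mass balance: Σ fᵢ·δᵢ = δ_bulk ⇒ f_C·(-69.0) + f_D·(-28.4) = -28.5 − (-3.709) = -24.791
Substitute f_D = 0.532 − f_C:
f_C·(-69.0 − -28.4) = -24.791 − 0.532×(-28.4) = -9.682
f_C = -9.682 / -40.6 = 0.2385

0.238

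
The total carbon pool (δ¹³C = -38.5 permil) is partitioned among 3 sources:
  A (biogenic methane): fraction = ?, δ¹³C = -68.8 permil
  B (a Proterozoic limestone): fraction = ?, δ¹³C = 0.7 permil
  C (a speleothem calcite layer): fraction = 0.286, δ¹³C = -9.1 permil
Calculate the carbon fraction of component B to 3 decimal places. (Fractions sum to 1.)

0.190

Let f_B and f_A be the unknown fractions; fractions sum to 1 so f_B + f_A = 0.714.
Mass balance: Σ fᵢ·δᵢ = δ_bulk ⇒ f_B·(0.7) + f_A·(-68.8) = -38.5 − (-2.603) = -35.897
Substitute f_A = 0.714 − f_B:
f_B·(0.7 − -68.8) = -35.897 − 0.714×(-68.8) = 13.226
f_B = 13.226 / 69.5 = 0.1903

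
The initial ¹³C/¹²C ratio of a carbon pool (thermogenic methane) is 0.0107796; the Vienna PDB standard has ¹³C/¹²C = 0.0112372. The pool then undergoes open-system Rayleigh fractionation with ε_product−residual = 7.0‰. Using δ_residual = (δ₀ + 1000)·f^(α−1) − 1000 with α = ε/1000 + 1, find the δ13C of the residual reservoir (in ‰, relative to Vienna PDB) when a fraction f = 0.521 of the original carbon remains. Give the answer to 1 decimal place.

δ₀ = (0.0107796/0.0112372 − 1)×1000 = (0.959278 − 1)×1000 = -40.722‰
α − 1 = ε/1000 = 0.0070
f^(α−1) = 0.521^(0.0070) = 0.995446
δ_res = (-40.722 + 1000) × 0.995446 − 1000 = 954.910 − 1000 = -45.09‰

-45.1‰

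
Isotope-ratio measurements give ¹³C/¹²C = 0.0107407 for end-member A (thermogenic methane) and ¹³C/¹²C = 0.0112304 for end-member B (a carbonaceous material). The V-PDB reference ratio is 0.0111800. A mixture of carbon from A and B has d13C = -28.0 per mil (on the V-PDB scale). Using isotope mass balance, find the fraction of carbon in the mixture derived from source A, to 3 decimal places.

δ_A = (0.0107407/0.0111800 − 1)×1000 = (0.960707 − 1)×1000 = -39.293 per mil
δ_B = (0.0112304/0.0111800 − 1)×1000 = (1.004508 − 1)×1000 = 4.508 per mil
f_A = (δ_mix − δ_B)/(δ_A − δ_B) = (-28.0 − (4.508))/(-39.293 − (4.508))
f_A = -32.508 / -43.801 = 0.7422

0.742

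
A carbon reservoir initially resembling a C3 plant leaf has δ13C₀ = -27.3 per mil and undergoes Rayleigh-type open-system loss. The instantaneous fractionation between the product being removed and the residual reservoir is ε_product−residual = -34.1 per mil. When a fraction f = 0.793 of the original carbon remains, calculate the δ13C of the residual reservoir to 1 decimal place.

Rayleigh residual: δ_res = (δ₀ + 1000)·f^(α−1) − 1000
α = ε/1000 + 1 = 0.96590, so α − 1 = -0.03410
f^(α−1) = 0.793^(-0.03410) = 1.007940
δ_res = (-27.3 + 1000) × 1.007940 − 1000 = 980.423 − 1000 = -19.58 per mil

-19.6 per mil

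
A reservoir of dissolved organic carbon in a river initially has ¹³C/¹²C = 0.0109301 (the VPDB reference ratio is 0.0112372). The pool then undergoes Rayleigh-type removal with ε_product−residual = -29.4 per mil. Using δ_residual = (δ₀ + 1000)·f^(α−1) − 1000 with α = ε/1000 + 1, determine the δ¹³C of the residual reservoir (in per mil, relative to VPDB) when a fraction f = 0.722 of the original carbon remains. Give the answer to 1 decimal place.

δ₀ = (0.0109301/0.0112372 − 1)×1000 = (0.972671 − 1)×1000 = -27.329 per mil
α − 1 = ε/1000 = -0.0294
f^(α−1) = 0.722^(-0.0294) = 1.009622
δ_res = (-27.329 + 1000) × 1.009622 − 1000 = 982.031 − 1000 = -17.97 per mil

-18.0 per mil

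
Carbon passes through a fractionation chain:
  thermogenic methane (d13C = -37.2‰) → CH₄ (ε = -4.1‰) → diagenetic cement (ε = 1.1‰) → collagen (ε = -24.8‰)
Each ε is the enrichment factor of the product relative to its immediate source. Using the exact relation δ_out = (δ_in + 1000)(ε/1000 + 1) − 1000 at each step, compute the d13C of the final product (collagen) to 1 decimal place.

-63.9‰

step 1: δ = (-37.20 + 1000)·(-4.1/1000 + 1) − 1000 = -41.15‰
step 2: δ = (-41.15 + 1000)·(1.1/1000 + 1) − 1000 = -40.09‰
step 3: δ = (-40.09 + 1000)·(-24.8/1000 + 1) − 1000 = -63.90‰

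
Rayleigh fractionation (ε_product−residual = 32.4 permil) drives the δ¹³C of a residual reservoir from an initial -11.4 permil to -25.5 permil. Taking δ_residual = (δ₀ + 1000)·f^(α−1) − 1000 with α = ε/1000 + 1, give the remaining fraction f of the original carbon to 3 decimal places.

α − 1 = ε/1000 = 0.0324
(δ_res + 1000)/(δ₀ + 1000) = (-25.5 + 1000)/(-11.4 + 1000) = 974.5/988.6 = 0.985737
f = 0.985737^(1/0.0324) = exp(ln(0.985737)/0.0324) = exp(-0.01437/0.0324)
f = exp(-0.4434) = 0.6419

0.642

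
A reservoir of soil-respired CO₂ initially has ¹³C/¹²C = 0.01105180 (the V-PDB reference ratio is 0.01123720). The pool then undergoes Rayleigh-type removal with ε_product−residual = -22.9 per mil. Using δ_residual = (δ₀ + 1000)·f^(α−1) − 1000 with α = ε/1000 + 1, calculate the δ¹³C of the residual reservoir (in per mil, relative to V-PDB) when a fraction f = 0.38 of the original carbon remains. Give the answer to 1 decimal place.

5.5 per mil

δ₀ = (0.01105180/0.01123720 − 1)×1000 = (0.983501 − 1)×1000 = -16.499 per mil
α − 1 = ε/1000 = -0.0229
f^(α−1) = 0.38^(-0.0229) = 1.022405
δ_res = (-16.499 + 1000) × 1.022405 − 1000 = 1005.537 − 1000 = 5.54 per mil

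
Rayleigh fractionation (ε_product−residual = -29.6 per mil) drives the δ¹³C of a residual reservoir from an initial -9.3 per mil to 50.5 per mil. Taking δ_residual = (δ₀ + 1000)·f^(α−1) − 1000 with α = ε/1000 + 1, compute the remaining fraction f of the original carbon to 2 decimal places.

α − 1 = ε/1000 = -0.0296
(δ_res + 1000)/(δ₀ + 1000) = (50.5 + 1000)/(-9.3 + 1000) = 1050.5/990.7 = 1.060361
f = 1.060361^(1/-0.0296) = exp(ln(1.060361)/-0.0296) = exp(0.05861/-0.0296)
f = exp(-1.9801) = 0.1381

0.14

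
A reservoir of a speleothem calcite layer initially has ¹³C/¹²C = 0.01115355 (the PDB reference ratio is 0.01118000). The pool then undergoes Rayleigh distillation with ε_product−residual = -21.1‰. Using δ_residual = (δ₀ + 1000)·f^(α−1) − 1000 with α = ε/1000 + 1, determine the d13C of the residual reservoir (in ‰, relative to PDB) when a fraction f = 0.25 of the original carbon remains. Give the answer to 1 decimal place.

δ₀ = (0.01115355/0.01118000 − 1)×1000 = (0.997634 − 1)×1000 = -2.366‰
α − 1 = ε/1000 = -0.0211
f^(α−1) = 0.25^(-0.0211) = 1.029683
δ_res = (-2.366 + 1000) × 1.029683 − 1000 = 1027.247 − 1000 = 27.25‰

27.2‰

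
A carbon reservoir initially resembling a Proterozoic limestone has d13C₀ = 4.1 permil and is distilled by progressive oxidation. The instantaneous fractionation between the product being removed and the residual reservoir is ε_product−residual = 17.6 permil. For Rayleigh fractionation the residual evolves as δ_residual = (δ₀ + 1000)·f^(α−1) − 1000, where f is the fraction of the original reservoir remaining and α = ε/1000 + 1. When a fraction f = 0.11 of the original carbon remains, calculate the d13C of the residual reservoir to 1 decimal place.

-34.2 permil

Rayleigh residual: δ_res = (δ₀ + 1000)·f^(α−1) − 1000
α = ε/1000 + 1 = 1.01760, so α − 1 = 0.01760
f^(α−1) = 0.11^(0.01760) = 0.961897
δ_res = (4.1 + 1000) × 0.961897 − 1000 = 965.841 − 1000 = -34.16 permil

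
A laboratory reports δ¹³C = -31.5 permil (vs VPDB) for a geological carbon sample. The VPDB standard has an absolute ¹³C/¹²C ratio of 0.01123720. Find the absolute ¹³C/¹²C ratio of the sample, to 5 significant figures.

0.010883

R_sample = R_standard × (δ¹³C/1000 + 1)
R_sample = 0.01123720 × (-31.5/1000 + 1) = 0.01123720 × 0.968500
R_sample = 0.0108832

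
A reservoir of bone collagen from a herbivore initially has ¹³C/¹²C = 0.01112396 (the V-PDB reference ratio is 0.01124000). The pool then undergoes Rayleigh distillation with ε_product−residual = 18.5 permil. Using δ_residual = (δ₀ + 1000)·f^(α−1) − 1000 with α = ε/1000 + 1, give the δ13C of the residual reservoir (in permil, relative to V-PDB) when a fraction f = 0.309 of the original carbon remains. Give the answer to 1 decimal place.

-31.6 permil

δ₀ = (0.01112396/0.01124000 − 1)×1000 = (0.989676 − 1)×1000 = -10.324 permil
α − 1 = ε/1000 = 0.0185
f^(α−1) = 0.309^(0.0185) = 0.978508
δ_res = (-10.324 + 1000) × 0.978508 − 1000 = 968.406 − 1000 = -31.59 permil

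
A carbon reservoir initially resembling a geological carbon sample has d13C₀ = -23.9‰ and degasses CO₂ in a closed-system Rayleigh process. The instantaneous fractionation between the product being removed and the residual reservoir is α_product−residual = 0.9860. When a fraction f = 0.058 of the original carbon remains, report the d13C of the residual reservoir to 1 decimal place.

15.8‰

Rayleigh residual: δ_res = (δ₀ + 1000)·f^(α−1) − 1000
α − 1 = -0.01400
f^(α−1) = 0.058^(-0.01400) = 1.040668
δ_res = (-23.9 + 1000) × 1.040668 − 1000 = 1015.796 − 1000 = 15.80‰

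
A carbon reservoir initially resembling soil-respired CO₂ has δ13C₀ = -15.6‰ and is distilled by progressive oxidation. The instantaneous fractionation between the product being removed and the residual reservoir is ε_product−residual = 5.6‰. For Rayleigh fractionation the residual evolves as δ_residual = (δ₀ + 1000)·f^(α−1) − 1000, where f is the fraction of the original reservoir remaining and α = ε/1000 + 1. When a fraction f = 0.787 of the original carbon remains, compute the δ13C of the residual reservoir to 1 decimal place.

Rayleigh residual: δ_res = (δ₀ + 1000)·f^(α−1) − 1000
α = ε/1000 + 1 = 1.00560, so α − 1 = 0.00560
f^(α−1) = 0.787^(0.00560) = 0.998660
δ_res = (-15.6 + 1000) × 0.998660 − 1000 = 983.080 − 1000 = -16.92‰

-16.9‰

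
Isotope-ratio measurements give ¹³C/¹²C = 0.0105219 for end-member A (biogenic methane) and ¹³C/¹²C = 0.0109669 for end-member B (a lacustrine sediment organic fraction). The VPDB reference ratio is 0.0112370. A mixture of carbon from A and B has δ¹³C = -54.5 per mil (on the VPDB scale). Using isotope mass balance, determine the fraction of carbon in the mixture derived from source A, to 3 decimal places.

δ_A = (0.0105219/0.0112370 − 1)×1000 = (0.936362 − 1)×1000 = -63.638 per mil
δ_B = (0.0109669/0.0112370 − 1)×1000 = (0.975963 − 1)×1000 = -24.037 per mil
f_A = (δ_mix − δ_B)/(δ_A − δ_B) = (-54.5 − (-24.037))/(-63.638 − (-24.037))
f_A = -30.463 / -39.601 = 0.7693

0.769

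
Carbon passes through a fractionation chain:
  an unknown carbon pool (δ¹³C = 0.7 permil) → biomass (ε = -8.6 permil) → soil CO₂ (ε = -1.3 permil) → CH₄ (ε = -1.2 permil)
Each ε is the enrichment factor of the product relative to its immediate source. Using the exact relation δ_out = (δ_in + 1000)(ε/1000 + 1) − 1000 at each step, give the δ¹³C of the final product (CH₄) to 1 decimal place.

-10.4 permil

step 1: δ = (0.70 + 1000)·(-8.6/1000 + 1) − 1000 = -7.91 permil
step 2: δ = (-7.91 + 1000)·(-1.3/1000 + 1) − 1000 = -9.20 permil
step 3: δ = (-9.20 + 1000)·(-1.2/1000 + 1) − 1000 = -10.38 permil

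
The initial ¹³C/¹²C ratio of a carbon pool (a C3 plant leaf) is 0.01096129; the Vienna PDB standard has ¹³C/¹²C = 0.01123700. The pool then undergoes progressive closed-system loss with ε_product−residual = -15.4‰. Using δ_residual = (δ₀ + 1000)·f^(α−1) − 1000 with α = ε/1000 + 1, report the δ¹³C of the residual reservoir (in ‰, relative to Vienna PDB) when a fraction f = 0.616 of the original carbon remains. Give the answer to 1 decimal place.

δ₀ = (0.01096129/0.01123700 − 1)×1000 = (0.975464 − 1)×1000 = -24.536‰
α − 1 = ε/1000 = -0.0154
f^(α−1) = 0.616^(-0.0154) = 1.007489
δ_res = (-24.536 + 1000) × 1.007489 − 1000 = 982.770 − 1000 = -17.23‰

-17.2‰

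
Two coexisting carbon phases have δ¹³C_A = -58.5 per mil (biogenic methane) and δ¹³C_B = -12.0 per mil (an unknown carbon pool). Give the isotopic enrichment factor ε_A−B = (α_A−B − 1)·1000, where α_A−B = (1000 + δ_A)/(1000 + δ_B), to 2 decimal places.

-47.06 per mil

α_A−B = (1000 + -58.5) / (1000 + -12.0) = 941.5 / 988.0 = 0.952935
ε_A−B = (0.952935 − 1) × 1000 = -47.065 per mil
(The approximation ε ≈ δ_A − δ_B would give -46.5 per mil.)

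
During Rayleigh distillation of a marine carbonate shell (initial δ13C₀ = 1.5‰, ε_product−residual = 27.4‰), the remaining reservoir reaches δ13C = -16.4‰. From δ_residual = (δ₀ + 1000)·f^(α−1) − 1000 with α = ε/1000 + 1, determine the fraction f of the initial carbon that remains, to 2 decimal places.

0.52

α − 1 = ε/1000 = 0.0274
(δ_res + 1000)/(δ₀ + 1000) = (-16.4 + 1000)/(1.5 + 1000) = 983.6/1001.5 = 0.982127
f = 0.982127^(1/0.0274) = exp(ln(0.982127)/0.0274) = exp(-0.01803/0.0274)
f = exp(-0.6582) = 0.5178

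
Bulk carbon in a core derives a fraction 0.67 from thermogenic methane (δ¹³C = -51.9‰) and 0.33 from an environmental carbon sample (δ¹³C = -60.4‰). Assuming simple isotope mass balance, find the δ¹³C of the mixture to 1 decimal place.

-54.7‰

δ_mix = f_A·δ_A + f_B·δ_B
δ_mix = 0.67 × (-51.9) + 0.33 × (-60.4)
δ_mix = -34.77 + -19.93 = -54.71‰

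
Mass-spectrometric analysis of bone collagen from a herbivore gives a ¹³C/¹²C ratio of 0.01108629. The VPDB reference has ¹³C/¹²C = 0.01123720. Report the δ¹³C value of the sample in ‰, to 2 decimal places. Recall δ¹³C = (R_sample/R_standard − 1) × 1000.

-13.43‰

δ¹³C = (R_sample / R_standard − 1) × 1000
R_sample / R_standard = 0.01108629 / 0.01123720 = 0.986570
δ¹³C = (0.986570 − 1) × 1000 = -13.430‰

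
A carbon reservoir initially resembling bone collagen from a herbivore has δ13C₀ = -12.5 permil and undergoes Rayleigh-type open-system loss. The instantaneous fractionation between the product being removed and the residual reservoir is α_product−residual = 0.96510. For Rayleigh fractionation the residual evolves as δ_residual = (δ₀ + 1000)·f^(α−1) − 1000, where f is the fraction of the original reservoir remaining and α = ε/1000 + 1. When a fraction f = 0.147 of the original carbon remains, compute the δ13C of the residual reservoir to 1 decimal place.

55.8 permil

Rayleigh residual: δ_res = (δ₀ + 1000)·f^(α−1) − 1000
α − 1 = -0.03490
f^(α−1) = 0.147^(-0.03490) = 1.069204
δ_res = (-12.5 + 1000) × 1.069204 − 1000 = 1055.839 − 1000 = 55.84 permil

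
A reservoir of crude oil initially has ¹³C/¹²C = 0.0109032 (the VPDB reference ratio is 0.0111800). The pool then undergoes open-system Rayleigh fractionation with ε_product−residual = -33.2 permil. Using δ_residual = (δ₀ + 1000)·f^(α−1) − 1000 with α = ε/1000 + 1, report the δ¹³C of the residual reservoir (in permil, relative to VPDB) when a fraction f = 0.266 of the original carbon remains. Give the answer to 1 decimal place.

19.1 permil

δ₀ = (0.0109032/0.0111800 − 1)×1000 = (0.975242 − 1)×1000 = -24.758 permil
α − 1 = ε/1000 = -0.0332
f^(α−1) = 0.266^(-0.0332) = 1.044946
δ_res = (-24.758 + 1000) × 1.044946 − 1000 = 1019.075 − 1000 = 19.07 permil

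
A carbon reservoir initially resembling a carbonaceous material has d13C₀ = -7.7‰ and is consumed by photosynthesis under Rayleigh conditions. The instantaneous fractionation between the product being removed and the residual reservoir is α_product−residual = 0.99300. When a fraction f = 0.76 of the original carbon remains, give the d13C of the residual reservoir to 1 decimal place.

Rayleigh residual: δ_res = (δ₀ + 1000)·f^(α−1) − 1000
α − 1 = -0.00700
f^(α−1) = 0.76^(-0.00700) = 1.001923
δ_res = (-7.7 + 1000) × 1.001923 − 1000 = 994.208 − 1000 = -5.79‰

-5.8‰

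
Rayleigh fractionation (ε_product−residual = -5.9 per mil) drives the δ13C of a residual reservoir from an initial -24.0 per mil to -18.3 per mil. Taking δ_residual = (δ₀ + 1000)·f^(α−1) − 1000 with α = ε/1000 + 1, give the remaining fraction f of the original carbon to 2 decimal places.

0.37

α − 1 = ε/1000 = -0.0059
(δ_res + 1000)/(δ₀ + 1000) = (-18.3 + 1000)/(-24.0 + 1000) = 981.7/976.0 = 1.005840
f = 1.005840^(1/-0.0059) = exp(ln(1.005840)/-0.0059) = exp(0.00582/-0.0059)
f = exp(-0.9870) = 0.3727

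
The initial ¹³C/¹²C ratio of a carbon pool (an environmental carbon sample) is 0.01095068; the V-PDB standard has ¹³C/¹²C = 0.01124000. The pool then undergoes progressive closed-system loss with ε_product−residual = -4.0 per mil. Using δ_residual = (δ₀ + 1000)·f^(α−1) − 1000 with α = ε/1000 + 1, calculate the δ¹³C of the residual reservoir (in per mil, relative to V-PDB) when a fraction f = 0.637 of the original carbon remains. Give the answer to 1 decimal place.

-24.0 per mil

δ₀ = (0.01095068/0.01124000 − 1)×1000 = (0.974260 − 1)×1000 = -25.740 per mil
α − 1 = ε/1000 = -0.0040
f^(α−1) = 0.637^(-0.0040) = 1.001806
δ_res = (-25.740 + 1000) × 1.001806 − 1000 = 976.019 − 1000 = -23.98 per mil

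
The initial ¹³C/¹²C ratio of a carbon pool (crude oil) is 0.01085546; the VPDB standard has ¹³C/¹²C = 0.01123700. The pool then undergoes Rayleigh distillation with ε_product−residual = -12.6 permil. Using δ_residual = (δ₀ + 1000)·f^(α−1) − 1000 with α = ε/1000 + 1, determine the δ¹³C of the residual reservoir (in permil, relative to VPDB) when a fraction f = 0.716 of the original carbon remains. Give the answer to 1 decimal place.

-29.9 permil

δ₀ = (0.01085546/0.01123700 − 1)×1000 = (0.966046 − 1)×1000 = -33.954 permil
α − 1 = ε/1000 = -0.0126
f^(α−1) = 0.716^(-0.0126) = 1.004218
δ_res = (-33.954 + 1000) × 1.004218 − 1000 = 970.121 − 1000 = -29.88 permil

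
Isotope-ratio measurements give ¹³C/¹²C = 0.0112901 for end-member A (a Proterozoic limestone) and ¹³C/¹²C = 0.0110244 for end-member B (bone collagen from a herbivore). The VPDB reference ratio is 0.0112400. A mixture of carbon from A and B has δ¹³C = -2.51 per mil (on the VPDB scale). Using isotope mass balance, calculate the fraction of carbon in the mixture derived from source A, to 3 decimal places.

δ_A = (0.0112901/0.0112400 − 1)×1000 = (1.004457 − 1)×1000 = 4.457 per mil
δ_B = (0.0110244/0.0112400 − 1)×1000 = (0.980819 − 1)×1000 = -19.181 per mil
f_A = (δ_mix − δ_B)/(δ_A − δ_B) = (-2.51 − (-19.181))/(4.457 − (-19.181))
f_A = 16.671 / 23.639 = 0.7053

0.705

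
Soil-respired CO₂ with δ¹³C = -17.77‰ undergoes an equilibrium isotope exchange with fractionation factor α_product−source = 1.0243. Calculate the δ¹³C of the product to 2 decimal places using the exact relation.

δ_product = (δ_source + 1000)·α − 1000
δ_product = (-17.77 + 1000) × 1.0243 − 1000
δ_product = 1006.098 − 1000 = 6.098‰

6.10‰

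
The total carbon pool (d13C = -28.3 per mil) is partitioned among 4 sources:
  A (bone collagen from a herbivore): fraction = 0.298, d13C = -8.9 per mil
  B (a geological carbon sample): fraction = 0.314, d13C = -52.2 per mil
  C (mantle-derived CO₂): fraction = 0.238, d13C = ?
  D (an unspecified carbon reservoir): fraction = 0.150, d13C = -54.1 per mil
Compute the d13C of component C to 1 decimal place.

-4.8 per mil

Isotope mass balance: δ_bulk = Σ fᵢ·δᵢ.
-28.3 = 0.298×(-8.9) + 0.314×(-52.2) + 0.238×δ_C + 0.150×(-54.1)
0.238·δ_C = -28.3 − (-27.158) = -1.142
δ_C = -1.142 / 0.238 = -4.80 per mil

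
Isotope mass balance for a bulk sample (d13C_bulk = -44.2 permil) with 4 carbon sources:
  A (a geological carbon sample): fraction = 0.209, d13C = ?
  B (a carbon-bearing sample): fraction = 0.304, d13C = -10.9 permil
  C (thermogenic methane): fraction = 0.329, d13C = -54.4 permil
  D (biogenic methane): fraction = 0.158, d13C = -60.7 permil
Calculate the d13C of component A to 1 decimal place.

-64.1 permil

Isotope mass balance: δ_bulk = Σ fᵢ·δᵢ.
-44.2 = 0.209×δ_A + 0.304×(-10.9) + 0.329×(-54.4) + 0.158×(-60.7)
0.209·δ_A = -44.2 − (-30.802) = -13.398
δ_A = -13.398 / 0.209 = -64.11 permil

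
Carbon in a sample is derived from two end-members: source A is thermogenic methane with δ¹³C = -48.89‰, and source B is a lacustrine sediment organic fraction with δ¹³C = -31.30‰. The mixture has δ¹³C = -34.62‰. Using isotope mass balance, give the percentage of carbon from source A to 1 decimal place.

18.9%

δ_mix = f_A·δ_A + (1 − f_A)·δ_B  ⇒  f_A = (δ_mix − δ_B)/(δ_A − δ_B)
f_A = (-34.62 − (-31.30)) / (-48.89 − (-31.30))
f_A = -3.32 / -17.59 = 0.1887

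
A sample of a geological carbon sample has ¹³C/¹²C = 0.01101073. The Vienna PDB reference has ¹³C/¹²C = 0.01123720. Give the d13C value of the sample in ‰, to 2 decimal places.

-20.15‰

d13C = (R_sample / R_standard − 1) × 1000
R_sample / R_standard = 0.01101073 / 0.01123720 = 0.979846
d13C = (0.979846 − 1) × 1000 = -20.154‰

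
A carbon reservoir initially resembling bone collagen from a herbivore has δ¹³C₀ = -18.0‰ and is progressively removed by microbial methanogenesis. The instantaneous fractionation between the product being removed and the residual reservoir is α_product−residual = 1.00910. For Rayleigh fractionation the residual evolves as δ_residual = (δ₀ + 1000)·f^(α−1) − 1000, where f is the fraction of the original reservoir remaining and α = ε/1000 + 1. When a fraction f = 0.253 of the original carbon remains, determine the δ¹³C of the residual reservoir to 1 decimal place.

-30.2‰

Rayleigh residual: δ_res = (δ₀ + 1000)·f^(α−1) − 1000
α − 1 = 0.00910
f^(α−1) = 0.253^(0.00910) = 0.987571
δ_res = (-18.0 + 1000) × 0.987571 − 1000 = 969.795 − 1000 = -30.21‰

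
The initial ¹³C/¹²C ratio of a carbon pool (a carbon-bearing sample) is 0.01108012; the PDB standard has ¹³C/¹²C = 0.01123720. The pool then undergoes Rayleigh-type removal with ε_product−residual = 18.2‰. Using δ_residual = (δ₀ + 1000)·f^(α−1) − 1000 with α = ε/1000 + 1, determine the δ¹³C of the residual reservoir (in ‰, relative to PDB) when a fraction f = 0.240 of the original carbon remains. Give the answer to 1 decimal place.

-39.3‰

δ₀ = (0.01108012/0.01123720 − 1)×1000 = (0.986021 − 1)×1000 = -13.979‰
α − 1 = ε/1000 = 0.0182
f^(α−1) = 0.240^(0.0182) = 0.974361
δ_res = (-13.979 + 1000) × 0.974361 − 1000 = 960.741 − 1000 = -39.26‰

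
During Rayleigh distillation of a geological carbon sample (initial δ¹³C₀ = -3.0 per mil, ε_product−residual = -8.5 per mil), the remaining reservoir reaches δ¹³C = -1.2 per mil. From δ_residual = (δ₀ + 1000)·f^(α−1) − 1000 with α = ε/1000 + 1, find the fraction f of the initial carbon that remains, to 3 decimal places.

α − 1 = ε/1000 = -0.0085
(δ_res + 1000)/(δ₀ + 1000) = (-1.2 + 1000)/(-3.0 + 1000) = 998.8/997.0 = 1.001805
f = 1.001805^(1/-0.0085) = exp(ln(1.001805)/-0.0085) = exp(0.00180/-0.0085)
f = exp(-0.2122) = 0.8088

0.809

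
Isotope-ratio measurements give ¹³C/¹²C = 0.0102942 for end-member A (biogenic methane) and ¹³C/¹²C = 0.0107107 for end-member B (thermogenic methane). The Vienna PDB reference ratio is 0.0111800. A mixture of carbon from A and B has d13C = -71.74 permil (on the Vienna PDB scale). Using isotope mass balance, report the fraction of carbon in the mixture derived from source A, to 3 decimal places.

0.799

δ_A = (0.0102942/0.0111800 − 1)×1000 = (0.920769 − 1)×1000 = -79.231 permil
δ_B = (0.0107107/0.0111800 − 1)×1000 = (0.958023 − 1)×1000 = -41.977 permil
f_A = (δ_mix − δ_B)/(δ_A − δ_B) = (-71.74 − (-41.977))/(-79.231 − (-41.977))
f_A = -29.763 / -37.254 = 0.7989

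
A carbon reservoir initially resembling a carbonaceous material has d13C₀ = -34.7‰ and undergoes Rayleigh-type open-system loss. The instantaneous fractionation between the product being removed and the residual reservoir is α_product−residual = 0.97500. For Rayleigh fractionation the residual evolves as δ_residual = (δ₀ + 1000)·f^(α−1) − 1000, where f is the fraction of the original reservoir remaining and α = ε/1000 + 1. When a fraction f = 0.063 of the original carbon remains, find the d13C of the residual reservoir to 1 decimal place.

Rayleigh residual: δ_res = (δ₀ + 1000)·f^(α−1) − 1000
α − 1 = -0.02500
f^(α−1) = 0.063^(-0.02500) = 1.071560
δ_res = (-34.7 + 1000) × 1.071560 − 1000 = 1034.377 − 1000 = 34.38‰

34.4‰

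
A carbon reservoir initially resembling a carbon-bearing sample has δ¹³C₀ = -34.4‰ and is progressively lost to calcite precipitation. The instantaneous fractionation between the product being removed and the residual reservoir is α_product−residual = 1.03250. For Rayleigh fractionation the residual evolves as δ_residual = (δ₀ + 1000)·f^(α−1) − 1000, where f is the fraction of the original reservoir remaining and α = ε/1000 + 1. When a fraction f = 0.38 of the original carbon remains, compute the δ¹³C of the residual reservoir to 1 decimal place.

Rayleigh residual: δ_res = (δ₀ + 1000)·f^(α−1) − 1000
α − 1 = 0.03250
f^(α−1) = 0.38^(0.03250) = 0.969043
δ_res = (-34.4 + 1000) × 0.969043 − 1000 = 935.708 − 1000 = -64.29‰

-64.3‰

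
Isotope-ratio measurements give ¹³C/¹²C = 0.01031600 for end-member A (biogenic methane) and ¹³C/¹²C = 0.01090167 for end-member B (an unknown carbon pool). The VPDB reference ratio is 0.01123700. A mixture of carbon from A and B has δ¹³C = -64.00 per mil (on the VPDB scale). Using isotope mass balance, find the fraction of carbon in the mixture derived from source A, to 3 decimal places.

0.655

δ_A = (0.01031600/0.01123700 − 1)×1000 = (0.918039 − 1)×1000 = -81.961 per mil
δ_B = (0.01090167/0.01123700 − 1)×1000 = (0.970158 − 1)×1000 = -29.842 per mil
f_A = (δ_mix − δ_B)/(δ_A − δ_B) = (-64.00 − (-29.842))/(-81.961 − (-29.842))
f_A = -34.158 / -52.120 = 0.6554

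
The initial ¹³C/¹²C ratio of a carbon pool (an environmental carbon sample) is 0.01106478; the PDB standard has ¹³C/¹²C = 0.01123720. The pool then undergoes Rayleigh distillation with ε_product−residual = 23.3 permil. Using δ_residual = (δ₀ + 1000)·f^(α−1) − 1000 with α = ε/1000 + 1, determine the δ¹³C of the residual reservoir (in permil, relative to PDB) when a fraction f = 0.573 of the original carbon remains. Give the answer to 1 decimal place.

δ₀ = (0.01106478/0.01123720 − 1)×1000 = (0.984656 − 1)×1000 = -15.344 permil
α − 1 = ε/1000 = 0.0233
f^(α−1) = 0.573^(0.0233) = 0.987109
δ_res = (-15.344 + 1000) × 0.987109 − 1000 = 971.963 − 1000 = -28.04 permil

-28.0 permil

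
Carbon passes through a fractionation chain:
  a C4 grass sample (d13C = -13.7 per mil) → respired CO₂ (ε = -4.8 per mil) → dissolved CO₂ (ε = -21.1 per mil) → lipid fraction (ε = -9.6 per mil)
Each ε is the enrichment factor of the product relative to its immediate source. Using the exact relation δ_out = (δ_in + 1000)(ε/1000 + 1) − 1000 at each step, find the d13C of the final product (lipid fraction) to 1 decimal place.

-48.4 per mil

step 1: δ = (-13.70 + 1000)·(-4.8/1000 + 1) − 1000 = -18.43 per mil
step 2: δ = (-18.43 + 1000)·(-21.1/1000 + 1) − 1000 = -39.15 per mil
step 3: δ = (-39.15 + 1000)·(-9.6/1000 + 1) − 1000 = -48.37 per mil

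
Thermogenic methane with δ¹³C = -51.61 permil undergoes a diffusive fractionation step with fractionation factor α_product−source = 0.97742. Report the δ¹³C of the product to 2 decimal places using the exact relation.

-73.02 permil

δ_product = (δ_source + 1000)·α − 1000
δ_product = (-51.61 + 1000) × 0.97742 − 1000
δ_product = 926.975 − 1000 = -73.025 permil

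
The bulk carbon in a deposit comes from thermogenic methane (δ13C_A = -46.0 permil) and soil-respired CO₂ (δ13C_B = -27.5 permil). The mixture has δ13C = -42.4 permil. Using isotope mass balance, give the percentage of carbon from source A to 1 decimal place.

80.5%

δ_mix = f_A·δ_A + (1 − f_A)·δ_B  ⇒  f_A = (δ_mix − δ_B)/(δ_A − δ_B)
f_A = (-42.4 − (-27.5)) / (-46.0 − (-27.5))
f_A = -14.9 / -18.5 = 0.8054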